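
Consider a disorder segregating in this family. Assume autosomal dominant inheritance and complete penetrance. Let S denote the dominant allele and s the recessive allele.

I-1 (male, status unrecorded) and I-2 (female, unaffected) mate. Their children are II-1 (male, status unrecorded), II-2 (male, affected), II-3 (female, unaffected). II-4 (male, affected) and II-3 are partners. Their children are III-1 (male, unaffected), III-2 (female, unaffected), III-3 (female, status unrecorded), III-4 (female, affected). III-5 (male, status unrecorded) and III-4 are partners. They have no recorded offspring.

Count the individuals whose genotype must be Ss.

Obligate heterozygotes: I-1 passed S to II-2 (Ss, whose s came from I-2) and passed s to II-3 (ss), so I-1 is Ss; II-2 is affected so carries S and received s from I-2 (ss), so II-2 is Ss; II-4 is affected so carries S and passed s to III-1 (ss), so II-4 is Ss; III-4 is affected so carries S and received s from II-3 (ss), so III-4 is Ss.
Every other individual is either homozygous by phenotype or has at least one consistent homozygous assignment, so the count is 4.

4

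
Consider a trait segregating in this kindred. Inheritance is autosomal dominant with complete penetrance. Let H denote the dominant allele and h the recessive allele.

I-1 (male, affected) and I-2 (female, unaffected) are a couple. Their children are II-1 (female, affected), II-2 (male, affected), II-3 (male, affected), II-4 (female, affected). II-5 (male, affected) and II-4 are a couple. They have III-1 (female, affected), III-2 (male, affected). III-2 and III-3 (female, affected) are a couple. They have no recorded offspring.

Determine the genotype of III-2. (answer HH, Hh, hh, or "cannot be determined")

III-2's phenotype allows HH or Hh, and no parent or child forces a single allele at both positions; consistent genotype assignments exist with III-2 as HH or Hh.

cannot be determined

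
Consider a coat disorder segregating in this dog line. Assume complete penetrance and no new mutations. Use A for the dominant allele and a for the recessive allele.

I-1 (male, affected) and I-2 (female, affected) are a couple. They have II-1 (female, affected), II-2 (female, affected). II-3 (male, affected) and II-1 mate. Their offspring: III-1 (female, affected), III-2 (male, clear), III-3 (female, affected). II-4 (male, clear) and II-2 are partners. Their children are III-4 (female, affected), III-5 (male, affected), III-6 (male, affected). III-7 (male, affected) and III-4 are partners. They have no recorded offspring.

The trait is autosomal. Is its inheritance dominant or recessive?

dominant

II-3 and II-1 are both affected yet have a clear child III-2. Under a recessive model two affected parents are homozygous and every child would be affected, so the trait cannot be recessive.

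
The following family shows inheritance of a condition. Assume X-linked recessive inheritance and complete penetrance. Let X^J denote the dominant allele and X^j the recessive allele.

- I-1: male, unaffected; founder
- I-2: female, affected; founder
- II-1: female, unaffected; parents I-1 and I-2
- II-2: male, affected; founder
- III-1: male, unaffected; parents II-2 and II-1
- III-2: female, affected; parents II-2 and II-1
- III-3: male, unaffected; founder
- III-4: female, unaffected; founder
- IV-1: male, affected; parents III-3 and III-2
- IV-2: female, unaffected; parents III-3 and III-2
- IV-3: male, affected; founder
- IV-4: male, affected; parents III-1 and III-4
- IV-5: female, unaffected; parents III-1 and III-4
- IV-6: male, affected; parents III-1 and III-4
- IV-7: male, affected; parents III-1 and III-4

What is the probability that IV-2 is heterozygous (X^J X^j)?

1

IV-2 is unaffected so carries J and received j from III-2 (X^j X^j), so IV-2 is X^J X^j, giving P(X^J X^j) = 1.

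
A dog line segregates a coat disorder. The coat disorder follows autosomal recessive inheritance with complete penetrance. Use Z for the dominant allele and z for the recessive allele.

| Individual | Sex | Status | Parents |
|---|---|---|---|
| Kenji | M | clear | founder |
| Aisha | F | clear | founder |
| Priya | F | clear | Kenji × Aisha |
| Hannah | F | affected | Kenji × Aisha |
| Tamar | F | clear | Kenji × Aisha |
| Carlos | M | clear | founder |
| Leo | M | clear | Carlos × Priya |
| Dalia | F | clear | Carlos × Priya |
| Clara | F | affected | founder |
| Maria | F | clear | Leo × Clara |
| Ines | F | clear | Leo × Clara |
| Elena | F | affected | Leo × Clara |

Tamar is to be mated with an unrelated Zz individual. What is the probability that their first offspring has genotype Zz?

1/2

Kenji is clear so carries Z and passed z to Hannah (zz), so Kenji is Zz.
Aisha is clear so carries Z and passed z to Hannah (zz), so Aisha is Zz.
Tamar is a clear offspring of Kenji (Zz) × Aisha (Zz), whose cross gives 1/4 ZZ : 1/2 Zz : 1/4 zz; conditioning on being clear, Tamar is ZZ with probability 1/3, Zz with probability 2/3.
Summing over parental genotype combinations, P(offspring has genotype Zz) = 1/3·1/2 + 2/3·1/2 = 1/2.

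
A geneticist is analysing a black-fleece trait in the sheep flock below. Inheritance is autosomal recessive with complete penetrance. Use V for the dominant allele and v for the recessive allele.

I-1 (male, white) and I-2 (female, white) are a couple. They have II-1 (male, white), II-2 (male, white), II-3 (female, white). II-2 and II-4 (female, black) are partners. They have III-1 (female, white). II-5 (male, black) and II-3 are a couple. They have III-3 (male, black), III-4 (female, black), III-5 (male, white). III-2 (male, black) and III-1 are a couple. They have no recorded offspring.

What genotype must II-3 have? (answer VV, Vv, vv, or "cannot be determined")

From phenotype alone, II-3 is VV or Vv.
II-3 is white so carries V and passed v to III-3 (vv), so II-3 is Vv.

Vv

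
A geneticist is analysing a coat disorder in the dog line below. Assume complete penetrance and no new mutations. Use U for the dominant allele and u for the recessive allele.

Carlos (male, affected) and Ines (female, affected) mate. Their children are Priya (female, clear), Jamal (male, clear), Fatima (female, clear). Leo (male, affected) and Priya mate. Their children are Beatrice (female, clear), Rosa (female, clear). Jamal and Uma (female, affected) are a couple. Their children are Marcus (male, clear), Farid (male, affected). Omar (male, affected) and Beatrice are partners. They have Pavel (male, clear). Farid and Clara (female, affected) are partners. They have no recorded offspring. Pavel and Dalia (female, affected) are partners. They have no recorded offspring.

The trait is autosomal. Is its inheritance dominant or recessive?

dominant

Carlos and Ines are both affected yet have a clear child Priya. Under a recessive model two affected parents are homozygous and every child would be affected, so the trait cannot be recessive.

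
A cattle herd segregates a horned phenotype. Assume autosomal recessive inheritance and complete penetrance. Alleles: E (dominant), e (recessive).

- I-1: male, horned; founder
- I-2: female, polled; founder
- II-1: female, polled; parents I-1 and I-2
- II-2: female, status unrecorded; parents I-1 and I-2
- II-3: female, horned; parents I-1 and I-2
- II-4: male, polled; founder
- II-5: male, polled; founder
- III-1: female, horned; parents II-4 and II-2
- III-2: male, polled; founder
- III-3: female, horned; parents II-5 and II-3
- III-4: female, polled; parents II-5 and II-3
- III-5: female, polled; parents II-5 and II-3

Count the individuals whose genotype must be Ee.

Obligate heterozygotes: I-2 is polled so carries E and passed e to II-3 (ee), so I-2 is Ee; II-1 is polled so carries E and received e from I-1 (ee), so II-1 is Ee; II-4 is polled so carries E and passed e to III-1 (ee), so II-4 is Ee; II-5 is polled so carries E and passed e to III-3 (ee), so II-5 is Ee; III-4 is polled so carries E and received e from II-3 (ee), so III-4 is Ee; III-5 is polled so carries E and received e from II-3 (ee), so III-5 is Ee.
Every other individual is either homozygous by phenotype or has at least one consistent homozygous assignment, so the count is 6.

6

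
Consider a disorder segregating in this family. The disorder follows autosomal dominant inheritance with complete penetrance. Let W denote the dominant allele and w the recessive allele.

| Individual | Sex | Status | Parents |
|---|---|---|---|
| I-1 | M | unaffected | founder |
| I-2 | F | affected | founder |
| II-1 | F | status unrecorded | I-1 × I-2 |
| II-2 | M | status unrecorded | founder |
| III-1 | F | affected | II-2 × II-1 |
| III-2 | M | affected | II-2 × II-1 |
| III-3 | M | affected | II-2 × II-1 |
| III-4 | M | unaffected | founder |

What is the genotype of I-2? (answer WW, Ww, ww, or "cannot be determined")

I-2's phenotype allows WW or Ww, and no parent or child forces a single allele at both positions; consistent genotype assignments exist with I-2 as WW or Ww.

cannot be determined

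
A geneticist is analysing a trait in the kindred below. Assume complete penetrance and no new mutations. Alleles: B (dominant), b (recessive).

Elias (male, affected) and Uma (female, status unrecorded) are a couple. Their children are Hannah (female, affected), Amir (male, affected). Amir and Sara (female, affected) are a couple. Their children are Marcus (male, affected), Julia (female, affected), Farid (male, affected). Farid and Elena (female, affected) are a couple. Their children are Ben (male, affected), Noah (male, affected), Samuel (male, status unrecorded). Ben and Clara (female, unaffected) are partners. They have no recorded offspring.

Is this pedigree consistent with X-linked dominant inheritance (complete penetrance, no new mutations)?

Yes

A consistent assignment under X-linked dominant exists: Elias X^B Y, Uma X^B X^B, Hannah X^B X^B, Amir X^B Y, Sara X^B X^B, Marcus X^B Y, Julia X^B X^B, Farid X^B Y, Elena X^B X^B, Ben X^B Y, Noah X^B Y, Samuel X^B Y, Clara X^b X^b.
In this assignment every recorded phenotype matches its genotype and every non-founder's genotype is obtainable from its parents' genotypes, so the pedigree is consistent.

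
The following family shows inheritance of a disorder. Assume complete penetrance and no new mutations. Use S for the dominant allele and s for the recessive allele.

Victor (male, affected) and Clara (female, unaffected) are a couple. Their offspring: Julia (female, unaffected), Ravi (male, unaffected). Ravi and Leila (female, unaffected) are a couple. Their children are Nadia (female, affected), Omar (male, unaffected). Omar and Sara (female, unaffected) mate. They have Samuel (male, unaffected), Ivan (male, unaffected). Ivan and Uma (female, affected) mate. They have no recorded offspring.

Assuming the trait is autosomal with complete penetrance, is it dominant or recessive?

Ravi and Leila are both unaffected yet have an affected child Nadia. Under dominance, an affected child requires at least one affected parent, so the trait cannot be dominant.

recessive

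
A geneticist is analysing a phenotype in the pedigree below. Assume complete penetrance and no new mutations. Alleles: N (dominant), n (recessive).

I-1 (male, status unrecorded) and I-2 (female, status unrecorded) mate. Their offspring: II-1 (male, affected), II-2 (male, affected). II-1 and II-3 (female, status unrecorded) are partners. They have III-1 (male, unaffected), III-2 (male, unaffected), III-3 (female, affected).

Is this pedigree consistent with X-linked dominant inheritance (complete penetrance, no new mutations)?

A consistent assignment under X-linked dominant exists: I-1 X^N Y, I-2 X^N X^N, II-1 X^N Y, II-2 X^N Y, II-3 X^N X^n, III-1 X^n Y, III-2 X^n Y, III-3 X^N X^N.
In this assignment every recorded phenotype matches its genotype and every non-founder's genotype is obtainable from its parents' genotypes, so the pedigree is consistent.

Yes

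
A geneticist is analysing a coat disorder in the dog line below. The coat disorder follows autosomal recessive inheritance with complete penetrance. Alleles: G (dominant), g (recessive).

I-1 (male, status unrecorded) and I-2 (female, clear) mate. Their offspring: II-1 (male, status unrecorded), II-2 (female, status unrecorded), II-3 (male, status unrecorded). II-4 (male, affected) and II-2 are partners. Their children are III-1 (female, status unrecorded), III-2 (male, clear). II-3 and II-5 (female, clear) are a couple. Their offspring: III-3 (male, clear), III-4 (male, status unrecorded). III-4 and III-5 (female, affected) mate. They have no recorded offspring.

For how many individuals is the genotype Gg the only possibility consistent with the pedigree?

1

Obligate heterozygotes: III-2 is clear so carries G and received g from II-4 (gg), so III-2 is Gg.
Every other individual is either homozygous by phenotype or has at least one consistent homozygous assignment, so the count is 1.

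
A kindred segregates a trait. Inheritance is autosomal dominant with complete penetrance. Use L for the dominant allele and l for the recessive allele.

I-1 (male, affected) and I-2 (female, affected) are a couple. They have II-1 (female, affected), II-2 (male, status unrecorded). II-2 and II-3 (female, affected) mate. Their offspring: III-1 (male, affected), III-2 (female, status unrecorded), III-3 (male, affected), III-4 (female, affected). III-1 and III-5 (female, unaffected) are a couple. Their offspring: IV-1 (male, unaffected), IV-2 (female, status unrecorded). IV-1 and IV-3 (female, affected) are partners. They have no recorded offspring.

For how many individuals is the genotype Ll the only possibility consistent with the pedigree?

1

Obligate heterozygotes: III-1 is affected so carries L and passed l to IV-1 (ll), so III-1 is Ll.
Every other individual is either homozygous by phenotype or has at least one consistent homozygous assignment, so the count is 1.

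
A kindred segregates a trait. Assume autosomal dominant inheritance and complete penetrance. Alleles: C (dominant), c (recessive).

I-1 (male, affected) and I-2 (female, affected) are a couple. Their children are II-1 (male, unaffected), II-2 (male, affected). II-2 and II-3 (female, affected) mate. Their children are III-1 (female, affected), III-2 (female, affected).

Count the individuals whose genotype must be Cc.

2

Obligate heterozygotes: I-1 is affected so carries C and passed c to II-1 (cc), so I-1 is Cc; I-2 is affected so carries C and passed c to II-1 (cc), so I-2 is Cc.
Every other individual is either homozygous by phenotype or has at least one consistent homozygous assignment, so the count is 2.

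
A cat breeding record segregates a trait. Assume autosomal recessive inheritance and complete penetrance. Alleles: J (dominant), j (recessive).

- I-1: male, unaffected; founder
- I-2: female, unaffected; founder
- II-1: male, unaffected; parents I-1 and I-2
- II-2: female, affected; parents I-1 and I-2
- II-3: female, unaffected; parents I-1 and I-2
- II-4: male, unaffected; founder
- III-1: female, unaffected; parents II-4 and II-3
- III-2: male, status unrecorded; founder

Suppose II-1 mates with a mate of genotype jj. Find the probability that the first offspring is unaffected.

2/3

I-1 is unaffected so carries J and passed j to II-2 (jj), so I-1 is Jj.
I-2 is unaffected so carries J and passed j to II-2 (jj), so I-2 is Jj.
II-1 is an unaffected offspring of I-1 (Jj) × I-2 (Jj), whose cross gives 1/4 JJ : 1/2 Jj : 1/4 jj; conditioning on being unaffected, II-1 is JJ with probability 1/3, Jj with probability 2/3.
Summing over parental genotype combinations, P(offspring is unaffected) = 1/3·1 + 2/3·1/2 = 2/3.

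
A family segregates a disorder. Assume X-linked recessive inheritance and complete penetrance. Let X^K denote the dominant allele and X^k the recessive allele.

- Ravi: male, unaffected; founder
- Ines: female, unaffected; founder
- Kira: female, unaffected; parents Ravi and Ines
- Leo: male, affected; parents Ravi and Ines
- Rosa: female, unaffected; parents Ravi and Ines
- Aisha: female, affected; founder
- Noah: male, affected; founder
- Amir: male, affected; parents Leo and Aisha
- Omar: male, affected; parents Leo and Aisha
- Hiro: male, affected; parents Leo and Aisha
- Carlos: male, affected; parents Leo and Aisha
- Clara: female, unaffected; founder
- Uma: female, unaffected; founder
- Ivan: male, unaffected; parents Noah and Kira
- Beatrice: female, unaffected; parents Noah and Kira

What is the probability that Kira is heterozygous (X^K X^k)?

Ravi is unaffected, so Ravi is X^K Y.
Ines is unaffected so carries K and passed k to Leo (X^k Y), so Ines is X^K X^k.
Their cross gives offspring ratios 1/2 X^K X^K : 1/2 X^K X^k. Conditioning on Kira being unaffected, P(X^K X^k) = 1/2 / 1 = 1/2 before taking Kira's own offspring into account.
Noah is affected, so Noah is X^k Y.
Now use Kira's offspring. Probability of each recorded status — unaffected son Ivan: 1/2 if Kira is X^K X^k, 1 if X^K X^K; unaffected daughter Beatrice: 1/2 if Kira is X^K X^k, 1 if X^K X^K.
Bayes: P(X^K X^k) = 1/2·1/4 / (1/2·1/4 + 1/2·1) = 1/5.

1/5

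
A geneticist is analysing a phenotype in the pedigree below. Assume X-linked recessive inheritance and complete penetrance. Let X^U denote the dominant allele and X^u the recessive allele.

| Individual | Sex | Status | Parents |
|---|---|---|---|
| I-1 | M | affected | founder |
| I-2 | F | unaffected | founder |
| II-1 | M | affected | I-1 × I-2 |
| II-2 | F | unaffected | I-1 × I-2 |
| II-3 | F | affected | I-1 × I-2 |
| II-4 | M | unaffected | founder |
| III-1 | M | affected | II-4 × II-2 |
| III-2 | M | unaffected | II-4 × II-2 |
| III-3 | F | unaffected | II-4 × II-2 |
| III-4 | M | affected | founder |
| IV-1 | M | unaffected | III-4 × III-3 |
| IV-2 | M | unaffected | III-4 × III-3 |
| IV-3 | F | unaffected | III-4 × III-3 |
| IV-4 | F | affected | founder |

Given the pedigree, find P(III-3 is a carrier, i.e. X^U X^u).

1/9

II-4 is unaffected, so II-4 is X^U Y.
II-2 is unaffected so carries U and received u from I-1 (X^u Y), so II-2 is X^U X^u.
Their cross gives offspring ratios 1/2 X^U X^U : 1/2 X^U X^u. Conditioning on III-3 being unaffected, P(X^U X^u) = 1/2 / 1 = 1/2 before taking III-3's own offspring into account.
III-4 is affected, so III-4 is X^u Y.
Now use III-3's offspring. Probability of each recorded status — unaffected son IV-1: 1/2 if III-3 is X^U X^u, 1 if X^U X^U; unaffected son IV-2: 1/2 if III-3 is X^U X^u, 1 if X^U X^U; unaffected daughter IV-3: 1/2 if III-3 is X^U X^u, 1 if X^U X^U.
Bayes: P(X^U X^u) = 1/2·1/8 / (1/2·1/8 + 1/2·1) = 1/9.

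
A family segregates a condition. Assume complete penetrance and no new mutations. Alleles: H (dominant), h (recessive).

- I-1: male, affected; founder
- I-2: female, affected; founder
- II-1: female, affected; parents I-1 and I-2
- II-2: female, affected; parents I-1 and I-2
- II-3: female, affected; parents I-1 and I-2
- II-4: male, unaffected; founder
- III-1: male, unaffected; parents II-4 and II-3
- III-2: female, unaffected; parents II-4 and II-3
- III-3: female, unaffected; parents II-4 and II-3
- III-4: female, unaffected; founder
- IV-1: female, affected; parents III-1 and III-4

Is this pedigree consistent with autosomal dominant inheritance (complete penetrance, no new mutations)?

No

Under autosomal dominant, IV-1 (affected, female) cannot arise from III-1 (unaffected) × III-4 (unaffected).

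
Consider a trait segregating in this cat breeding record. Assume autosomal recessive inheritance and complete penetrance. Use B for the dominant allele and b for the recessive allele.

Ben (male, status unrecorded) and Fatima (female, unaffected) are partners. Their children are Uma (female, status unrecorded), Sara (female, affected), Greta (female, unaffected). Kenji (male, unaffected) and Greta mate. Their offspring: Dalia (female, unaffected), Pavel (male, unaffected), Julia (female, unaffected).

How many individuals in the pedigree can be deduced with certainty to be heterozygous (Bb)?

1

Obligate heterozygotes: Fatima is unaffected so carries B and passed b to Sara (bb), so Fatima is Bb.
Every other individual is either homozygous by phenotype or has at least one consistent homozygous assignment, so the count is 1.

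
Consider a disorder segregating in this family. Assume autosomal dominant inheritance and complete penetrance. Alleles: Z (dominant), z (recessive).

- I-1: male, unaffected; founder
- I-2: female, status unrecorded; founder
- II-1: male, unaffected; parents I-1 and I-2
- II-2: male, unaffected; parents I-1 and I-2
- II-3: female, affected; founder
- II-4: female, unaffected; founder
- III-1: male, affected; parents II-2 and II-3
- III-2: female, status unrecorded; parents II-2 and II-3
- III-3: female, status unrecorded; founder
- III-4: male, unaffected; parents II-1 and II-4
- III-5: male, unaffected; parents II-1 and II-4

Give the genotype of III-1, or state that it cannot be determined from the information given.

Zz

From phenotype alone, III-1 is ZZ or Zz.
III-1 is affected so carries Z and received z from II-2 (zz), so III-1 is Zz.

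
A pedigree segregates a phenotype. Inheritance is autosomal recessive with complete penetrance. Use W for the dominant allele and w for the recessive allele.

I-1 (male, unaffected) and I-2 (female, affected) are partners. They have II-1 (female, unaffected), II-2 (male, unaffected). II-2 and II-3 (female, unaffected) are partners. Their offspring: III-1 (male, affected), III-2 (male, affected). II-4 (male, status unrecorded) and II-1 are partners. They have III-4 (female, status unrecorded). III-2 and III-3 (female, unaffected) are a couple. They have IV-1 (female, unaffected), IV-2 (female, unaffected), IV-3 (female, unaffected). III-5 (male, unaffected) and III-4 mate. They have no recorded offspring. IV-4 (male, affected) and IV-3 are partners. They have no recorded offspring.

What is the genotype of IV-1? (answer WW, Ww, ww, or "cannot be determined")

Ww

From phenotype alone, IV-1 is WW or Ww.
IV-1 is unaffected so carries W and received w from III-2 (ww), so IV-1 is Ww.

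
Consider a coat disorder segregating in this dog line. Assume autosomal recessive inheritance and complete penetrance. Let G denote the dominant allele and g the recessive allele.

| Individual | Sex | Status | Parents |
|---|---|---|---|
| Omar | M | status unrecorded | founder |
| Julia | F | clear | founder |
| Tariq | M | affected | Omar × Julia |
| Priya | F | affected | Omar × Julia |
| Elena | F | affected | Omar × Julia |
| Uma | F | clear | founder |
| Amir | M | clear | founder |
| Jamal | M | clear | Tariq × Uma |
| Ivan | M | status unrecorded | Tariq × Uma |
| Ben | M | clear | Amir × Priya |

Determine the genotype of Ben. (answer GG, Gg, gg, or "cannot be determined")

Gg

From phenotype alone, Ben is GG or Gg.
Ben is clear so carries G and received g from Priya (gg), so Ben is Gg.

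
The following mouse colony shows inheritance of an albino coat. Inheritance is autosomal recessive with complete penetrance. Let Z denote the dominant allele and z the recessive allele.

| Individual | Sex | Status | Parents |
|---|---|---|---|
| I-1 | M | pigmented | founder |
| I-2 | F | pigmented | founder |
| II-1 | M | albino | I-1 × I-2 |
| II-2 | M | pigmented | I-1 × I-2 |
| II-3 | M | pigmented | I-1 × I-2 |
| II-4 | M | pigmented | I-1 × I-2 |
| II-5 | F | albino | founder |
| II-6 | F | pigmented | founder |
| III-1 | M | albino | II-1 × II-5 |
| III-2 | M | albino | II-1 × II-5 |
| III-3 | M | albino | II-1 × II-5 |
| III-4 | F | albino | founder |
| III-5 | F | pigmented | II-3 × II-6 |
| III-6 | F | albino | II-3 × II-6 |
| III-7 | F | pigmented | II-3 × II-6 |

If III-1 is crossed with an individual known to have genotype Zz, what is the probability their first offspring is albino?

III-1 is albino, so III-1 is zz.
The cross gives 1/2 Zz : 1/2 zz, so P(offspring is albino) = 1/2.

1/2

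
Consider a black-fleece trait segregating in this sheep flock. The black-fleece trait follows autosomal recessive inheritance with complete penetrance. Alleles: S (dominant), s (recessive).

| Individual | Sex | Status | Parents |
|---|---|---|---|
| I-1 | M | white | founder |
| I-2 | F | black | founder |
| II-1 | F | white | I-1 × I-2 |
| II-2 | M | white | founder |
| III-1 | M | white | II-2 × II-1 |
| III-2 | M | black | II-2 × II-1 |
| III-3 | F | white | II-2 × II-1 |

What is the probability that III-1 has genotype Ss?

2/3

II-2 is white so carries S and passed s to III-2 (ss), so II-2 is Ss.
II-1 is white so carries S and received s from I-2 (ss), so II-1 is Ss.
Their cross gives offspring ratios 1/4 SS : 1/2 Ss : 1/4 ss. Conditioning on III-1 being white, P(Ss) = 1/2 / 3/4 = 2/3.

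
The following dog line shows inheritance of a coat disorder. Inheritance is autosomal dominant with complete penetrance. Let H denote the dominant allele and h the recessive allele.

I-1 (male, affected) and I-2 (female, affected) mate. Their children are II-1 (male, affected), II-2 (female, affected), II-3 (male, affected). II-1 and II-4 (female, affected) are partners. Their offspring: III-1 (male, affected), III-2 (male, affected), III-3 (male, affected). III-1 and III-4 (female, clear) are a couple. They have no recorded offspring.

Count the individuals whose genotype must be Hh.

0

No individual's genotype is forced to Hh by the pedigree, so the count is 0.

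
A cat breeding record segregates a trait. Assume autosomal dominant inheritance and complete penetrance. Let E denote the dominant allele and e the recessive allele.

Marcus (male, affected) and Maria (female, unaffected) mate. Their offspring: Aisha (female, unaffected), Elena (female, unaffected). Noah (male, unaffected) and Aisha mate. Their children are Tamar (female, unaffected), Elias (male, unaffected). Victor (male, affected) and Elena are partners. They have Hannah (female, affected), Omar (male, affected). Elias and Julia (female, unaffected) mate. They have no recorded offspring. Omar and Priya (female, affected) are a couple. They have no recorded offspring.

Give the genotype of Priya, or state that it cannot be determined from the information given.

cannot be determined

Priya's phenotype allows EE or Ee, and no parent or child forces a single allele at both positions; consistent genotype assignments exist with Priya as EE or Ee.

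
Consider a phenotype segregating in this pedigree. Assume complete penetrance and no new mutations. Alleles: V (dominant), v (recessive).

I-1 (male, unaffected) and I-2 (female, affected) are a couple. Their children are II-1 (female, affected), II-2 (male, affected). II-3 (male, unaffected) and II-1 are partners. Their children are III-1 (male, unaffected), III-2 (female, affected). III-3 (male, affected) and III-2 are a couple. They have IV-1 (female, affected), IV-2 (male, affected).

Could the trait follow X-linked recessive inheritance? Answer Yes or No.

No

Under X-linked recessive, II-1 (affected, female) cannot arise from I-1 (unaffected) × I-2 (affected).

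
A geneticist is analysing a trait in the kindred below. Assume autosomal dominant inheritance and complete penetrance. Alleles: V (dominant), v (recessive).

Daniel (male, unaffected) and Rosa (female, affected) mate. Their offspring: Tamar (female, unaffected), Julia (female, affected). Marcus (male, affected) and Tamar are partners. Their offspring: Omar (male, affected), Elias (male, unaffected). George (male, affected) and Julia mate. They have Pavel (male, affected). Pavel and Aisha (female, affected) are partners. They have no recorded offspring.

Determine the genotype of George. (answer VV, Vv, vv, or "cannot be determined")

cannot be determined

George's phenotype allows VV or Vv, and no parent or child forces a single allele at both positions; consistent genotype assignments exist with George as VV or Vv.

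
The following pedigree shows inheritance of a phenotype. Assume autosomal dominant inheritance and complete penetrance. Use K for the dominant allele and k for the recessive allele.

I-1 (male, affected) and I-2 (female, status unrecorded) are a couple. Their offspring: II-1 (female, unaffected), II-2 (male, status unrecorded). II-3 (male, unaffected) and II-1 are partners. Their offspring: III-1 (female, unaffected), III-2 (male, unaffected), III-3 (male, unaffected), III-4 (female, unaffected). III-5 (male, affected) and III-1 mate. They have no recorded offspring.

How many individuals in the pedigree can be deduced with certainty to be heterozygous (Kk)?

1

Obligate heterozygotes: I-1 is affected so carries K and passed k to II-1 (kk), so I-1 is Kk.
Every other individual is either homozygous by phenotype or has at least one consistent homozygous assignment, so the count is 1.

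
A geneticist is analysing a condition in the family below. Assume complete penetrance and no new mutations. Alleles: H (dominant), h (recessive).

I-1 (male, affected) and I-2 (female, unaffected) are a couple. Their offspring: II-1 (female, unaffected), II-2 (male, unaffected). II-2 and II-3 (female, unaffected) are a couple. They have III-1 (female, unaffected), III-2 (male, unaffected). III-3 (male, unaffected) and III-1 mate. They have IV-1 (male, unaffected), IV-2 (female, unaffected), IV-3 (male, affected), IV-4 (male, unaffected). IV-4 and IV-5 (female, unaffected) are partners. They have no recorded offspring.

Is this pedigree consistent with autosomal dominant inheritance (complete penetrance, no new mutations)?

No

Under autosomal dominant, IV-3 (affected, male) cannot arise from III-3 (unaffected) × III-1 (unaffected).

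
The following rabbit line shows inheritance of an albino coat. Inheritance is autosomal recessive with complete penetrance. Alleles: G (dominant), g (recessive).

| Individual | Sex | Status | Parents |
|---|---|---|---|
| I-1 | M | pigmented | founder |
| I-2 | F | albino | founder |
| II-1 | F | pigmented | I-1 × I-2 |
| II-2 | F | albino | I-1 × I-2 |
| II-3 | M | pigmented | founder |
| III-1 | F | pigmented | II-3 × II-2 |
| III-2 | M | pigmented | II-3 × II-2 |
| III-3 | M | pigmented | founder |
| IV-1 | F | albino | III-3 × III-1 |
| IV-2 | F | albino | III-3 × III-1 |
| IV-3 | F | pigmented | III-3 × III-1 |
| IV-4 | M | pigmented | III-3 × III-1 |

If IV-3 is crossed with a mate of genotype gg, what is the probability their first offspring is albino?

III-3 is pigmented so carries G and passed g to IV-1 (gg), so III-3 is Gg.
III-1 is pigmented so carries G and received g from II-2 (gg), so III-1 is Gg.
IV-3 is a pigmented offspring of III-3 (Gg) × III-1 (Gg), whose cross gives 1/4 GG : 1/2 Gg : 1/4 gg; conditioning on being pigmented, IV-3 is GG with probability 1/3, Gg with probability 2/3.
Summing over parental genotype combinations, P(offspring is albino) = 2/3·1/2 = 1/3.

1/3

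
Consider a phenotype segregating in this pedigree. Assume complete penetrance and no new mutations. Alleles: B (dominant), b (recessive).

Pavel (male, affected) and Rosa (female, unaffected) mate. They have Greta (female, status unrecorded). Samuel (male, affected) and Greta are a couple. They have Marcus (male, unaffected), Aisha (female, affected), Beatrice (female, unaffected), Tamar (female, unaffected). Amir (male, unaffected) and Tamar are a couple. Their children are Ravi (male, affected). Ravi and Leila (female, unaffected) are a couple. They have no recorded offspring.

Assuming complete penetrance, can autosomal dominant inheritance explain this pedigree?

No

Under autosomal dominant, Ravi (affected, male) cannot arise from Amir (unaffected) × Tamar (unaffected).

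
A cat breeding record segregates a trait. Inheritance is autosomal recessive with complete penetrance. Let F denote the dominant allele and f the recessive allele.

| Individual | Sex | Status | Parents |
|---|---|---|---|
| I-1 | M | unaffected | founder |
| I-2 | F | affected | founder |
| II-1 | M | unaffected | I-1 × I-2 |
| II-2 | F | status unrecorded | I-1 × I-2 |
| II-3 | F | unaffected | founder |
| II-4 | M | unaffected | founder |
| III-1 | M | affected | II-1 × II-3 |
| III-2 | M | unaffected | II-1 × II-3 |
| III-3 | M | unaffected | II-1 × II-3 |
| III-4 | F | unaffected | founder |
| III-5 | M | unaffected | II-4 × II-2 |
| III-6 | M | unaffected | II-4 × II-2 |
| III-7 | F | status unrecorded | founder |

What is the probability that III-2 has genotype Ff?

2/3

II-1 is unaffected so carries F and received f from I-2 (ff), so II-1 is Ff.
II-3 is unaffected so carries F and passed f to III-1 (ff), so II-3 is Ff.
Their cross gives offspring ratios 1/4 FF : 1/2 Ff : 1/4 ff. Conditioning on III-2 being unaffected, P(Ff) = 1/2 / 3/4 = 2/3.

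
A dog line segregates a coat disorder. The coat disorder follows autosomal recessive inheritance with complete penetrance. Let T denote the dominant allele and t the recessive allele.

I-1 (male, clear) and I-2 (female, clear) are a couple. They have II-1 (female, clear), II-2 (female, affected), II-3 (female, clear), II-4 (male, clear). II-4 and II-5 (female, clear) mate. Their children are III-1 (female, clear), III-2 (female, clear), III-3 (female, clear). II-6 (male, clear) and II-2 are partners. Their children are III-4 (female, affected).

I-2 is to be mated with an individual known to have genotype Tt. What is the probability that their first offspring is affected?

1/4

I-2 is clear so carries T and passed t to II-2 (tt), so I-2 is Tt.
The cross gives 1/4 TT : 1/2 Tt : 1/4 tt, so P(offspring is affected) = 1/4.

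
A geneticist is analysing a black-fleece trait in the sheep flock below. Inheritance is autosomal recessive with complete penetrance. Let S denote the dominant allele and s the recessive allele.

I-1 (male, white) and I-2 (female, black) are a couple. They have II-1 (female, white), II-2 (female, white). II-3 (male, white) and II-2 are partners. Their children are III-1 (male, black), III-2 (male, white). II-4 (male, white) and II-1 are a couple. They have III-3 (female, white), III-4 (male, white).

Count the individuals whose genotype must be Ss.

3

Obligate heterozygotes: II-1 is white so carries S and received s from I-2 (ss), so II-1 is Ss; II-2 is white so carries S and received s from I-2 (ss), so II-2 is Ss; II-3 is white so carries S and passed s to III-1 (ss), so II-3 is Ss.
Every other individual is either homozygous by phenotype or has at least one consistent homozygous assignment, so the count is 3.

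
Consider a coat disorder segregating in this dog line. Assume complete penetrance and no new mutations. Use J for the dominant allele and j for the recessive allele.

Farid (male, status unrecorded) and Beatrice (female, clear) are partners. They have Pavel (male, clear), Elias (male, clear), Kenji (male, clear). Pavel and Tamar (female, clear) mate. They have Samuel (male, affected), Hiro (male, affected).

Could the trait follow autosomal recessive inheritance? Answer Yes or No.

Yes

A consistent assignment under autosomal recessive exists: Farid JJ, Beatrice Jj, Pavel Jj, Elias JJ, Kenji JJ, Tamar Jj, Samuel jj, Hiro jj.
In this assignment every recorded phenotype matches its genotype and every non-founder's genotype is obtainable from its parents' genotypes, so the pedigree is consistent.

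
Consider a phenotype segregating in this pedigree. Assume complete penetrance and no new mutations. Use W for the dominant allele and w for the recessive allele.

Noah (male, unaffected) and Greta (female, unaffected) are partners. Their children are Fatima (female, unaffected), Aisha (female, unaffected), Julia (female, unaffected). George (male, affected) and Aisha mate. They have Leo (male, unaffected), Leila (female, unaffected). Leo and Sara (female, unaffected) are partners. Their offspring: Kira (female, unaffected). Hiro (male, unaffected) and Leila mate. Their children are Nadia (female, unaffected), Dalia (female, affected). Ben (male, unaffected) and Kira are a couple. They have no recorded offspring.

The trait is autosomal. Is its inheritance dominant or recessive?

recessive

Hiro and Leila are both unaffected yet have an affected child Dalia. Under dominance, an affected child requires at least one affected parent, so the trait cannot be dominant.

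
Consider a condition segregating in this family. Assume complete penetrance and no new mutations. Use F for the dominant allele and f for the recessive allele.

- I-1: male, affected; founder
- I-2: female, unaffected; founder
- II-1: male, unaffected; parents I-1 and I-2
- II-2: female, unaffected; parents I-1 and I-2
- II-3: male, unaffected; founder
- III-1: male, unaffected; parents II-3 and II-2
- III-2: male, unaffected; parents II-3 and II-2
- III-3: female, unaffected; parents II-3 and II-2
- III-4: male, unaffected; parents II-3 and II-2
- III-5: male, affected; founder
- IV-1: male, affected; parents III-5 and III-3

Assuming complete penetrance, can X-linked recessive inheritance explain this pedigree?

Yes

A consistent assignment under X-linked recessive exists: I-1 X^f Y, I-2 X^F X^F, II-1 X^F Y, II-2 X^F X^f, II-3 X^F Y, III-1 X^F Y, III-2 X^F Y, III-3 X^F X^f, III-4 X^F Y, III-5 X^f Y, IV-1 X^f Y.
In this assignment every recorded phenotype matches its genotype and every non-founder's genotype is obtainable from its parents' genotypes, so the pedigree is consistent.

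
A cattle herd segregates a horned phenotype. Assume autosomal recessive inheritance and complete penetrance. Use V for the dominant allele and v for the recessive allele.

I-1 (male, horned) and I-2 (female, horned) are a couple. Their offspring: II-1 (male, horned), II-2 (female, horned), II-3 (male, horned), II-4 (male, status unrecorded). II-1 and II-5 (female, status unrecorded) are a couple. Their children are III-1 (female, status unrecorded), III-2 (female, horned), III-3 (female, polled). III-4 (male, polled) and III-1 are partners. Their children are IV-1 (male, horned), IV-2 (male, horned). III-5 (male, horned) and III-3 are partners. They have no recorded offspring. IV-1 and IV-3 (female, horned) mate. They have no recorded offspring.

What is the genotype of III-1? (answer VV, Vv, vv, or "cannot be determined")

III-1's phenotype is unrecorded, and no parent or child forces a single allele at both positions; consistent genotype assignments exist with III-1 as Vv or vv.

cannot be determined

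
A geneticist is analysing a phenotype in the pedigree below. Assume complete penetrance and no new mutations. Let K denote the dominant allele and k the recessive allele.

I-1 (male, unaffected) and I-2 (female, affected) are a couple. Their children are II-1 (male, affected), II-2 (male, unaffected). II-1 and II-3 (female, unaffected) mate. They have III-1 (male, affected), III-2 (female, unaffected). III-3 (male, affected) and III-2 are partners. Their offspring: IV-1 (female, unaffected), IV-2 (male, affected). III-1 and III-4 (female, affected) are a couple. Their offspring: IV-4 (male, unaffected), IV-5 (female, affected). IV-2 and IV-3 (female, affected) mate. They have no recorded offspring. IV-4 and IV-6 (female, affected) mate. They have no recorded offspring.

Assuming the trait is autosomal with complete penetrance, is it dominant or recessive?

III-1 and III-4 are both affected yet have an unaffected child IV-4. Under a recessive model two affected parents are homozygous and every child would be affected, so the trait cannot be recessive.

dominant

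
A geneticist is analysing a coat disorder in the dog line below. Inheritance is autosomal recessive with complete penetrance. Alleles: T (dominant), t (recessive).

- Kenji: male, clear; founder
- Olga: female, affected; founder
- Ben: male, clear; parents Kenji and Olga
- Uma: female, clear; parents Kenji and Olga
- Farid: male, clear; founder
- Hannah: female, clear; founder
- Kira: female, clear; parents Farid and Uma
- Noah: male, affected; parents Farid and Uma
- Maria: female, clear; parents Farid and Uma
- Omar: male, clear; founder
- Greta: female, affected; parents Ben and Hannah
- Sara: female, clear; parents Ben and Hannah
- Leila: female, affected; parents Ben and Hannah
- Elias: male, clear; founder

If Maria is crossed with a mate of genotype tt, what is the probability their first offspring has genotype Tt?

2/3

Farid is clear so carries T and passed t to Noah (tt), so Farid is Tt.
Uma is clear so carries T and received t from Olga (tt), so Uma is Tt.
Maria is a clear offspring of Farid (Tt) × Uma (Tt), whose cross gives 1/4 TT : 1/2 Tt : 1/4 tt; conditioning on being clear, Maria is TT with probability 1/3, Tt with probability 2/3.
Summing over parental genotype combinations, P(offspring has genotype Tt) = 1/3·1 + 2/3·1/2 = 2/3.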